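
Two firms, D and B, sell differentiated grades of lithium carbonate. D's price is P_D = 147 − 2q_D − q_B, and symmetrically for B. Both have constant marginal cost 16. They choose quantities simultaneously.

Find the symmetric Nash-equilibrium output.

Firm D's profit: π = q_D(147 − 2q_D − q_B) − 16q_D.
∂π/∂q_D = 131 − 4q_D − q_B = 0 ⇒ q_D = 32.75 − 0.25q_B.
Setting q_D = q_B in the reaction function: q_D = 32.75 − 0.25q_D, so q_D = 32.75 / 1.25 = 26.2.

26.2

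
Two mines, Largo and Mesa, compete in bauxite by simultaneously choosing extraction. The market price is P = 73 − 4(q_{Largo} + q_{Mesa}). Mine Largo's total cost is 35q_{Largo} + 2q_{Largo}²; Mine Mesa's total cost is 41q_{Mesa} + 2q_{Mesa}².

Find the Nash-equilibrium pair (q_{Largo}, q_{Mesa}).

Mine Largo's profit: π = q_{Largo}(73 − 4(q_{Largo} + q_{Mesa})) − 35q_{Largo} − 2q_{Largo}².
∂π/∂q_{Largo} = 38 − 12q_{Largo} − 4q_{Mesa} = 0, so q_{Largo} = 19/6 − (1/3)q_{Mesa}.
By the same steps for Mesa: q_{Mesa} = 8/3 − (1/3)q_{Largo}.
Solving the two reaction functions simultaneously: (1 − (−1/3)(−1/3))q_{Largo} = 19/6 − (1/3)·(8/3), so (8/9)q_{Largo} = 41/18 and q_{Largo} = 2.5625.
Then q_{Mesa} = 8/3 − (1/3)·2.5625 = 1.8125.

2.5625, 1.8125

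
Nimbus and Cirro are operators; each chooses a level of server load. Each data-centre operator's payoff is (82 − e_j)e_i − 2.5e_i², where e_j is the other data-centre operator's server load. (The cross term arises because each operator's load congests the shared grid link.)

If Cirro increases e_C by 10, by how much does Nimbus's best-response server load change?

Nimbus's payoff is (82 − e_C)e_N − 2.5e_N².
∂π/∂e_N = 82 − e_C − 5e_N = 0, so e_N = 16.4 − 0.2e_C.
The reaction-function slope is −0.2, so a 10-unit rise in e_C moves e_N by −0.2 × 10 = −2. Nimbus's best response falls — the actions are strategic substitutes.

-2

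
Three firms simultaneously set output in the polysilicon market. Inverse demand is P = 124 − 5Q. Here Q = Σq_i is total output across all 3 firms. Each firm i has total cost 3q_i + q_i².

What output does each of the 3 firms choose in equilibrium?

A representative firm's profit is π_i = q_i(124 − 5Q) − 3q_i − q_i², with Q = q_i + Σ_{j≠i} q_j.
First-order condition: 121 − 12q_i − 5Σ_{j≠i} q_j = 0.
Imposing symmetry (q_j = q for all j) turns Σ_{j≠i} q_j into 2q, so 121 = 22q and q = 5.5.

5.5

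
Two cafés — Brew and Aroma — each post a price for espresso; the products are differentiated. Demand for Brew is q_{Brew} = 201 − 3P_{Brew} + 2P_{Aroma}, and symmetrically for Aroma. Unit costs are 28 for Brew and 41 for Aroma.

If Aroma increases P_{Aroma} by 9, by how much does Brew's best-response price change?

Brew's profit: π = (P_{Brew} − 28)(201 − 3P_{Brew} + 2P_{Aroma}).
∂π/∂P_{Brew} = 285 − 6P_{Brew} + 2P_{Aroma} = 0 ⇒ P_{Brew} = 47.5 + (1/3)P_{Aroma}.
The reaction-function slope is 1/3, so a 9-unit rise in P_{Aroma} moves P_{Brew} by 1/3 × 9 = 3. Brew's best response rises — the actions are strategic complements.

3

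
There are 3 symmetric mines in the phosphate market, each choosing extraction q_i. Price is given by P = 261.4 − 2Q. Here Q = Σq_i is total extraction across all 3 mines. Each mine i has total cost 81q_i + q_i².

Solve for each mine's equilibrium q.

18.04

A representative mine's profit is π_i = q_i(261.4 − 2Q) − 81q_i − q_i², with Q = q_i + Σ_{j≠i} q_j.
First-order condition: 180.4 − 6q_i − 2Σ_{j≠i} q_j = 0.
In a symmetric equilibrium every mine chooses the same q, so Σ_{j≠i} q_j = 2q. The condition becomes 180.4 − 10q = 0, giving q = 180.4/10 = 18.04.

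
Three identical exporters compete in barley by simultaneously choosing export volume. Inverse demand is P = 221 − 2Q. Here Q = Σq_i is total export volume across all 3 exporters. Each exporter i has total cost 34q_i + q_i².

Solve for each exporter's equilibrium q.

A representative exporter's profit is π_i = q_i(221 − 2Q) − 34q_i − q_i², with Q = q_i + Σ_{j≠i} q_j.
First-order condition: 187 − 6q_i − 2Σ_{j≠i} q_j = 0.
With identical exporters, set every q_j = q: then 187 − 6q − 4q = 0, i.e. q = 187/10 = 18.7.

18.7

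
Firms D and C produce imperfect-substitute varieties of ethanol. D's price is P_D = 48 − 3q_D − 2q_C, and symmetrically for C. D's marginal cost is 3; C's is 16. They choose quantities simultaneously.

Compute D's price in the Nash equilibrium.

Firm D's profit: π = q_D(48 − 3q_D − 2q_C) − 3q_D.
∂π/∂q_D = 45 − 6q_D − 2q_C = 0 ⇒ q_D = 7.5 − (1/3)q_C.
Similarly q_C = 16/3 − (1/3)q_D.
Solving the two reaction functions simultaneously: (1 − (−1/3)(−1/3))q_D = 7.5 − (1/3)·(16/3), so (8/9)q_D = 103/18 and q_D = 6.4375.
Then q_C = 16/3 − (1/3)·6.4375 = 3.1875.
P_D = 48 − 3·6.4375 − 2·3.1875 = 22.3125.

22.3125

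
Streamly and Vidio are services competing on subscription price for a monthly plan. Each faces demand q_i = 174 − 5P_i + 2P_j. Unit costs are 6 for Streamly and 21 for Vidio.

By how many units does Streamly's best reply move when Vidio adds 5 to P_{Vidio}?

Streamly's profit: π = (P_{Streamly} − 6)(174 − 5P_{Streamly} + 2P_{Vidio}).
∂π/∂P_{Streamly} = 204 − 10P_{Streamly} + 2P_{Vidio} = 0 ⇒ P_{Streamly} = 20.4 + 0.2P_{Vidio}.
The reaction-function slope is 0.2, so a 5-unit rise in P_{Vidio} moves P_{Streamly} by 0.2 × 5 = 1. Streamly's best response rises — the actions are strategic complements.

1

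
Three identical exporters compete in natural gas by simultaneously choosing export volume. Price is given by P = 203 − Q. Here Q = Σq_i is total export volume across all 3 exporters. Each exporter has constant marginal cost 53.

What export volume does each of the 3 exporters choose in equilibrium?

A representative exporter's profit is π_i = q_i(203 − Q) − 53q_i, with Q = q_i + Σ_{j≠i} q_j.
First-order condition: 150 − 2q_i − Σ_{j≠i} q_j = 0.
In a symmetric equilibrium every exporter chooses the same q, so Σ_{j≠i} q_j = 2q. The condition becomes 150 − 4q = 0, giving q = 150/4 = 37.5.

37.5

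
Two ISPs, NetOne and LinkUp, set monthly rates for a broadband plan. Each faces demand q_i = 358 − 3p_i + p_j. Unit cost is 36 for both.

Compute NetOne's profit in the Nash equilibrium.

NetOne's profit: π = (p_{NetOne} − 36)(358 − 3p_{NetOne} + p_{LinkUp}).
∂π/∂p_{NetOne} = 466 − 6p_{NetOne} + p_{LinkUp} = 0 ⇒ p_{NetOne} = 233/3 + (1/6)p_{LinkUp}.
Setting p_{NetOne} = p_{LinkUp} in the reaction function: p_{NetOne} = 233/3 + (1/6)p_{NetOne}, so p_{NetOne} = (233/3) / (5/6) = 93.2.
q_{NetOne} = 358 − 3·93.2 + 93.2 = 171.6.
Profit = (93.2 − 36)·171.6 = 9815.52.

9815.52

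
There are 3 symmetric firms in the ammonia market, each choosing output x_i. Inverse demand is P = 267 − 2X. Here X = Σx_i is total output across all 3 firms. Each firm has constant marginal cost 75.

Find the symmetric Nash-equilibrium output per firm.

24

A representative firm's profit is π_i = x_i(267 − 2X) − 75x_i, with X = x_i + Σ_{j≠i} x_j.
First-order condition: 192 − 4x_i − 2Σ_{j≠i} x_j = 0.
In a symmetric equilibrium every firm chooses the same x, so Σ_{j≠i} x_j = 2x. The condition becomes 192 − 8x = 0, giving x = 192/8 = 24.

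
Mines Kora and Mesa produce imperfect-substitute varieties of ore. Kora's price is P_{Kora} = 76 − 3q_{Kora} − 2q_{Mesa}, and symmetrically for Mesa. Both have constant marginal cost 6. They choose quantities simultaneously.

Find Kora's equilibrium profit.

Mine Kora's profit: π = q_{Kora}(76 − 3q_{Kora} − 2q_{Mesa}) − 6q_{Kora}.
∂π/∂q_{Kora} = 70 − 6q_{Kora} − 2q_{Mesa} = 0 ⇒ q_{Kora} = 35/3 − (1/3)q_{Mesa}.
Setting q_{Kora} = q_{Mesa} in the reaction function: q_{Kora} = 35/3 − (1/3)q_{Kora}, so q_{Kora} = (35/3) / (4/3) = 8.75.
P_{Kora} = 76 − 3·8.75 − 2·8.75 = 32.25.
Profit = (32.25 − 6)·8.75 = 229.6875.

229.6875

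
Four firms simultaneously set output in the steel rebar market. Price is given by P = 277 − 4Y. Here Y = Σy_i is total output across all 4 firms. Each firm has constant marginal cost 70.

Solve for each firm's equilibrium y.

10.35

A representative firm's profit is π_i = y_i(277 − 4Y) − 70y_i, with Y = y_i + Σ_{j≠i} y_j.
First-order condition: 207 − 8y_i − 4Σ_{j≠i} y_j = 0.
Imposing symmetry (y_j = y for all j) turns Σ_{j≠i} y_j into 3y, so 207 = 20y and y = 10.35.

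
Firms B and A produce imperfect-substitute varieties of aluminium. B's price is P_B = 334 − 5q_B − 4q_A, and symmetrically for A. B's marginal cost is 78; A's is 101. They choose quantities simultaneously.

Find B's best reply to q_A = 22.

Firm B's profit: π = q_B(334 − 5q_B − 4q_A) − 78q_B.
∂π/∂q_B = 256 − 10q_B − 4q_A = 0 ⇒ q_B = 25.6 − 0.4q_A.
At q_A = 22: q_B = 25.6 − 0.4·22 = 16.8.

16.8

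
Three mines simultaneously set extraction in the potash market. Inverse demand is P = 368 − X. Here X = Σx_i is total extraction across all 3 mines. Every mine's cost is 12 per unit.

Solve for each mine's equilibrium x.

A representative mine's profit is π_i = x_i(368 − X) − 12x_i, with X = x_i + Σ_{j≠i} x_j.
First-order condition: 356 − 2x_i − Σ_{j≠i} x_j = 0.
With identical mines, set every x_j = x: then 356 − 2x − 2x = 0, i.e. x = 356/4 = 89.

89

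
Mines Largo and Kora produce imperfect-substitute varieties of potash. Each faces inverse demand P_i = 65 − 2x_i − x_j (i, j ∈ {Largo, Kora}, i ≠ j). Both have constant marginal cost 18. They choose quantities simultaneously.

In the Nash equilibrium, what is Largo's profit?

176.72

Mine Largo's profit: π = x_{Largo}(65 − 2x_{Largo} − x_{Kora}) − 18x_{Largo}.
∂π/∂x_{Largo} = 47 − 4x_{Largo} − x_{Kora} = 0 ⇒ x_{Largo} = 11.75 − 0.25x_{Kora}.
By symmetry x_{Kora} = x_{Largo}; substituting into the reaction function, 1.25x_{Largo} = 11.75 and x_{Largo} = 9.4.
P_{Largo} = 65 − 2·9.4 − 9.4 = 36.8.
Profit = (36.8 − 18)·9.4 = 176.72.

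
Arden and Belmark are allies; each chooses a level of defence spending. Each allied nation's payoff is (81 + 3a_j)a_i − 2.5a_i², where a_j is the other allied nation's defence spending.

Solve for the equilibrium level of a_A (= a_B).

40.5

Arden's payoff is (81 + 3a_B)a_A − 2.5a_A².
∂π/∂a_A = 81 + 3a_B − 5a_A = 0, so a_A = 16.2 + 0.6a_B.
The game is symmetric, so in equilibrium a_B = a_A: the reaction function gives 0.4a_A = 16.2, hence a_A = 40.5.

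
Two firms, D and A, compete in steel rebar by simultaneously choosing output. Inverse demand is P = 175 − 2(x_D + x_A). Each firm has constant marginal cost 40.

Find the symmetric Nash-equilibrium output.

22.5

Firm D's profit: π = x_D(175 − 2(x_D + x_A)) − 40x_D.
∂π/∂x_D = 135 − 4x_D − 2x_A = 0, so x_D = 33.75 − 0.5x_A.
The game is symmetric, so in equilibrium x_A = x_D: the reaction function gives 1.5x_D = 33.75, hence x_D = 22.5.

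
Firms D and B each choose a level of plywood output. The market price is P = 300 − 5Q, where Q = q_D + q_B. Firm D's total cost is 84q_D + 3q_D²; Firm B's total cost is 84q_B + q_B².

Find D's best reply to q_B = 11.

10.0625

Firm D's profit: π = q_D(300 − 5(q_D + q_B)) − 84q_D − 3q_D².
∂π/∂q_D = 216 − 16q_D − 5q_B = 0, so q_D = 13.5 − 0.3125q_B.
At q_B = 11: q_D = 13.5 − 0.3125·11 = 10.0625.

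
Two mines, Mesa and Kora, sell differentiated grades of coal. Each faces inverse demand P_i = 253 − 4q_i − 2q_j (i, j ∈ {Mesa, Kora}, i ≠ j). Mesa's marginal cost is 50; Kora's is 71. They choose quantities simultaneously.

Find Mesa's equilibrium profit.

1764

Mine Mesa's profit: π = q_{Mesa}(253 − 4q_{Mesa} − 2q_{Kora}) − 50q_{Mesa}.
∂π/∂q_{Mesa} = 203 − 8q_{Mesa} − 2q_{Kora} = 0 ⇒ q_{Mesa} = 25.375 − 0.25q_{Kora}.
Similarly q_{Kora} = 22.75 − 0.25q_{Mesa}.
Solving the two reaction functions simultaneously: (1 − (−0.25)(−0.25))q_{Mesa} = 25.375 − 0.25·22.75, so 0.9375q_{Mesa} = 19.6875 and q_{Mesa} = 21.
Then q_{Kora} = 22.75 − 0.25·21 = 17.5.
P_{Mesa} = 253 − 4·21 − 2·17.5 = 134.
Profit = (134 − 50)·21 = 1764.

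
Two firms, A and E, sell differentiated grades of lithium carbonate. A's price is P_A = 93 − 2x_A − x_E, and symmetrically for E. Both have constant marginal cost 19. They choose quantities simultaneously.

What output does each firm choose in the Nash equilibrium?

Firm A's profit: π = x_A(93 − 2x_A − x_E) − 19x_A.
∂π/∂x_A = 74 − 4x_A − x_E = 0 ⇒ x_A = 18.5 − 0.25x_E.
By symmetry x_E = x_A; substituting into the reaction function, 1.25x_A = 18.5 and x_A = 14.8.

14.8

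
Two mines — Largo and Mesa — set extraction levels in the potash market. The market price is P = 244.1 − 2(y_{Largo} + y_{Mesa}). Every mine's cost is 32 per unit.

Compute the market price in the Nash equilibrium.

102.7

Mine Largo's profit: π = y_{Largo}(244.1 − 2(y_{Largo} + y_{Mesa})) − 32y_{Largo}.
∂π/∂y_{Largo} = 212.1 − 4y_{Largo} − 2y_{Mesa} = 0, so y_{Largo} = 53.025 − 0.5y_{Mesa}.
By symmetry y_{Mesa} = y_{Largo}; substituting into the reaction function, 1.5y_{Largo} = 53.025 and y_{Largo} = 35.35.
Equilibrium price: P = 244.1 − 2·70.7 = 102.7.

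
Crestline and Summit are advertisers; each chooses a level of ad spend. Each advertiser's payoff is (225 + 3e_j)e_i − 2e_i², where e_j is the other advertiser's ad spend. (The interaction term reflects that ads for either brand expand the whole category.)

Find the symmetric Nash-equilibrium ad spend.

Crestline's payoff is (225 + 3e_S)e_C − 2e_C².
∂π/∂e_C = 225 + 3e_S − 4e_C = 0, so e_C = 56.25 + 0.75e_S.
By symmetry e_S = e_C; substituting into the reaction function, 0.25e_C = 56.25 and e_C = 225.

225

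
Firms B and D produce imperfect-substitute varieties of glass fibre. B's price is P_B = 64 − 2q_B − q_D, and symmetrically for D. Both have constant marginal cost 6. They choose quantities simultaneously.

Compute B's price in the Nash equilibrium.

29.2

Firm B's profit: π = q_B(64 − 2q_B − q_D) − 6q_B.
∂π/∂q_B = 58 − 4q_B − q_D = 0 ⇒ q_B = 14.5 − 0.25q_D.
The game is symmetric, so in equilibrium q_D = q_B: the reaction function gives 1.25q_B = 14.5, hence q_B = 11.6.
P_B = 64 − 2·11.6 − 11.6 = 29.2.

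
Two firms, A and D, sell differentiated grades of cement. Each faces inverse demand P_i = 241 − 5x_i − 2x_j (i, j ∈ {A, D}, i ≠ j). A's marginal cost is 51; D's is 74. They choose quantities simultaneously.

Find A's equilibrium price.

132.5625

Firm A's profit: π = x_A(241 − 5x_A − 2x_D) − 51x_A.
∂π/∂x_A = 190 − 10x_A − 2x_D = 0 ⇒ x_A = 19 − 0.2x_D.
Similarly x_D = 16.7 − 0.2x_A.
Plugging x_D into A's best response: x_A = 19 − 0.2(16.7 − 0.2x_A) ⇒ 0.96x_A = 15.66, so x_A = 16.3125.
Then x_D = 16.7 − 0.2·16.3125 = 13.4375.
P_A = 241 − 5·16.3125 − 2·13.4375 = 132.5625.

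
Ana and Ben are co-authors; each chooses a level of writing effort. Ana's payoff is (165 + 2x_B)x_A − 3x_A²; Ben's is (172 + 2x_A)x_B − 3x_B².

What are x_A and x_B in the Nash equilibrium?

Expanding Ana's payoff: 165x_A + 2x_Bx_A − 3x_A².
∂π/∂x_A = 165 + 2x_B − 6x_A = 0, so x_A = 27.5 + (1/3)x_B.
Likewise for Ben: x_B = 86/3 + (1/3)x_A.
Plugging x_B into Ana's best response: x_A = 27.5 + (1/3)(86/3 + (1/3)x_A) ⇒ (8/9)x_A = 667/18, so x_A = 41.6875.
Then x_B = 86/3 + (1/3)·41.6875 = 42.5625.

41.6875, 42.5625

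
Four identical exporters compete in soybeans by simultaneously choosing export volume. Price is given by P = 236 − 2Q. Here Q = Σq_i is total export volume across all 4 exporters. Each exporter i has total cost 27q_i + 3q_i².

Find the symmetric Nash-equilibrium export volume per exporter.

13.0625

A representative exporter's profit is π_i = q_i(236 − 2Q) − 27q_i − 3q_i², with Q = q_i + Σ_{j≠i} q_j.
First-order condition: 209 − 10q_i − 2Σ_{j≠i} q_j = 0.
Imposing symmetry (q_j = q for all j) turns Σ_{j≠i} q_j into 3q, so 209 = 16q and q = 13.0625.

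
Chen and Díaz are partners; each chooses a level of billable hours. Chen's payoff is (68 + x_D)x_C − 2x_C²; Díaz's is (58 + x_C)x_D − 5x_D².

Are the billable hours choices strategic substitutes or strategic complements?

Expanding Chen's payoff: 68x_C + x_Dx_C − 2x_C².
∂π/∂x_C = 68 + x_D − 4x_C = 0, so x_C = 17 + 0.25x_D.
The best-response slope dx_C/dx_D = 0.25 > 0: the reaction function is upward-sloping, so the choices are strategic complements.

strategic complements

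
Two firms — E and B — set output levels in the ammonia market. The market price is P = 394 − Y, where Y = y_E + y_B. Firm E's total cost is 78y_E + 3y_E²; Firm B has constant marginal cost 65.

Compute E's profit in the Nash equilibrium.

1632.16

Firm E's profit: π = y_E(394 − (y_E + y_B)) − 78y_E − 3y_E².
∂π/∂y_E = 316 − 8y_E − y_B = 0, so y_E = 39.5 − 0.125y_B.
For B: ∂π/∂y_B = 329 − 2y_B − y_E = 0 ⇒ y_B = 164.5 − 0.5y_E.
Plugging y_B into E's best response: y_E = 39.5 − 0.125(164.5 − 0.5y_E) ⇒ 0.9375y_E = 18.9375, so y_E = 20.2.
Then y_B = 164.5 − 0.5·20.2 = 154.4.
Price P = 394 − 174.6 = 219.4.
E's profit: (219.4 − 78)·20.2 − 3(20.2)² = 1632.16.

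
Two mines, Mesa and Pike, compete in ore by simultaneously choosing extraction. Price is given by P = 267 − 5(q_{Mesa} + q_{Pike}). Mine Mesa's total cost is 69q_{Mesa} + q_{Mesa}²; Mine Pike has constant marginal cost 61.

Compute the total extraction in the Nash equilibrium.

25.6

Mine Mesa's profit: π = q_{Mesa}(267 − 5(q_{Mesa} + q_{Pike})) − 69q_{Mesa} − q_{Mesa}².
∂π/∂q_{Mesa} = 198 − 12q_{Mesa} − 5q_{Pike} = 0, so q_{Mesa} = 16.5 − (5/12)q_{Pike}.
For Pike: ∂π/∂q_{Pike} = 206 − 10q_{Pike} − 5q_{Mesa} = 0 ⇒ q_{Pike} = 20.6 − 0.5q_{Mesa}.
Substituting the second reaction function into the first: q_{Mesa} = 16.5 − (5/12)(20.6 − 0.5q_{Mesa}), which gives (19/24)q_{Mesa} = 95/12 ⇒ q_{Mesa} = 10.
Then q_{Pike} = 20.6 − 0.5·10 = 15.6.
Total extraction: 10 + 15.6 = 25.6.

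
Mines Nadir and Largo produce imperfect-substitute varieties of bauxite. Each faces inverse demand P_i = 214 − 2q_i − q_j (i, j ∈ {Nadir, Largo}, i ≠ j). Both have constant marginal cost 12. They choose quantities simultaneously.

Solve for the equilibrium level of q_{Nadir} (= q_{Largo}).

Mine Nadir's profit: π = q_{Nadir}(214 − 2q_{Nadir} − q_{Largo}) − 12q_{Nadir}.
∂π/∂q_{Nadir} = 202 − 4q_{Nadir} − q_{Largo} = 0 ⇒ q_{Nadir} = 50.5 − 0.25q_{Largo}.
The game is symmetric, so in equilibrium q_{Largo} = q_{Nadir}: the reaction function gives 1.25q_{Nadir} = 50.5, hence q_{Nadir} = 40.4.

40.4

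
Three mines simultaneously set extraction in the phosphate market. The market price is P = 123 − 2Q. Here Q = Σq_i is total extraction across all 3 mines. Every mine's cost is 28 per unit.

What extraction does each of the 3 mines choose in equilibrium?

A representative mine's profit is π_i = q_i(123 − 2Q) − 28q_i, with Q = q_i + Σ_{j≠i} q_j.
First-order condition: 95 − 4q_i − 2Σ_{j≠i} q_j = 0.
In a symmetric equilibrium every mine chooses the same q, so Σ_{j≠i} q_j = 2q. The condition becomes 95 − 8q = 0, giving q = 95/8 = 11.875.

11.875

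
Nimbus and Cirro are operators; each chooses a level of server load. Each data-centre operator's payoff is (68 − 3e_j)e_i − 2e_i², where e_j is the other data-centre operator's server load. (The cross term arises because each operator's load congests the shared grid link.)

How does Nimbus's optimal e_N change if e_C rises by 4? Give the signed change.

Nimbus's payoff is (68 − 3e_C)e_N − 2e_N².
∂π/∂e_N = 68 − 3e_C − 4e_N = 0, so e_N = 17 − 0.75e_C.
The reaction-function slope is −0.75, so a 4-unit rise in e_C moves e_N by −0.75 × 4 = −3. Nimbus's best response falls — the actions are strategic substitutes.

-3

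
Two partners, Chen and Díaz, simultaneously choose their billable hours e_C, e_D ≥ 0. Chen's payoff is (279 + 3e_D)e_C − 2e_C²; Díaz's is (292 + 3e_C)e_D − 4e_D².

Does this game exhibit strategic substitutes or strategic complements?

strategic complements

Expanding Chen's payoff: 279e_C + 3e_De_C − 2e_C².
∂π/∂e_C = 279 + 3e_D − 4e_C = 0, so e_C = 69.75 + 0.75e_D.
The best-response slope de_C/de_D = 0.75 > 0: the reaction function is upward-sloping, so the choices are strategic complements.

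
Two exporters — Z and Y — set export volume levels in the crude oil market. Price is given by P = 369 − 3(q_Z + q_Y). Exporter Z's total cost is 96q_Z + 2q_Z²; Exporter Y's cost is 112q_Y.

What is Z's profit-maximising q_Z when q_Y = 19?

Exporter Z's profit: π = q_Z(369 − 3(q_Z + q_Y)) − 96q_Z − 2q_Z².
∂π/∂q_Z = 273 − 10q_Z − 3q_Y = 0, so q_Z = 27.3 − 0.3q_Y.
At q_Y = 19: q_Z = 27.3 − 0.3·19 = 21.6.

21.6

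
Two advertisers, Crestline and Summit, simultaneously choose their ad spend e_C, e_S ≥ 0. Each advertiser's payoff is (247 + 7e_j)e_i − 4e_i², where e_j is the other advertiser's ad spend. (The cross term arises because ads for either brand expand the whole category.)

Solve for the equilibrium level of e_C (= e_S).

Crestline's payoff is (247 + 7e_S)e_C − 4e_C².
∂π/∂e_C = 247 + 7e_S − 8e_C = 0, so e_C = 30.875 + 0.875e_S.
Setting e_C = e_S in the reaction function: e_C = 30.875 + 0.875e_C, so e_C = 30.875 / 0.125 = 247.

247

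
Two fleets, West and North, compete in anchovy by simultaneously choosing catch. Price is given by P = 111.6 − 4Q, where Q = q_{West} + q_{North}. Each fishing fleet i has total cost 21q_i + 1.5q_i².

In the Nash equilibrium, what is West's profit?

200.6488

Fishing fleet West's profit: π = q_{West}(111.6 − 4(q_{West} + q_{North})) − 21q_{West} − 1.5q_{West}².
∂π/∂q_{West} = 90.6 − 11q_{West} − 4q_{North} = 0, so q_{West} = 453/55 − (4/11)q_{North}.
The game is symmetric, so in equilibrium q_{North} = q_{West}: the reaction function gives (15/11)q_{West} = 453/55, hence q_{West} = 6.04.
Price P = 111.6 − 4·12.08 = 63.28.
West's profit: (63.28 − 21)·6.04 − 1.5(6.04)² = 200.6488.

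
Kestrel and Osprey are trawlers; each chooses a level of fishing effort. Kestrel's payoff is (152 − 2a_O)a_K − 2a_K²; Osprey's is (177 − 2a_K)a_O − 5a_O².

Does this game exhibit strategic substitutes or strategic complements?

strategic substitutes

Expanding Kestrel's payoff: 152a_K − 2a_Oa_K − 2a_K².
∂π/∂a_K = 152 − 2a_O − 4a_K = 0, so a_K = 38 − 0.5a_O.
The best-response slope da_K/da_O = −0.5 < 0: the reaction function is downward-sloping, so the choices are strategic substitutes.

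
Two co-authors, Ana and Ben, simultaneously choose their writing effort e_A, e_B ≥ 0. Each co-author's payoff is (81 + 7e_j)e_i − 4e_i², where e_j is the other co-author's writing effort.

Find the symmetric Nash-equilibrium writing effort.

Ana's payoff is (81 + 7e_B)e_A − 4e_A².
∂π/∂e_A = 81 + 7e_B − 8e_A = 0, so e_A = 10.125 + 0.875e_B.
By symmetry e_B = e_A; substituting into the reaction function, 0.125e_A = 10.125 and e_A = 81.

81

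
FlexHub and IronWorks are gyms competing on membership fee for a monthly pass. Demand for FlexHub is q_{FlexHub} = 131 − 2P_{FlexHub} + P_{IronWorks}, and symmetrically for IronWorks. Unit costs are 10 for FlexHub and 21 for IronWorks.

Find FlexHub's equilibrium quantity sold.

FlexHub's profit: π = (P_{FlexHub} − 10)(131 − 2P_{FlexHub} + P_{IronWorks}).
∂π/∂P_{FlexHub} = 151 − 4P_{FlexHub} + P_{IronWorks} = 0 ⇒ P_{FlexHub} = 37.75 + 0.25P_{IronWorks}.
Similarly P_{IronWorks} = 43.25 + 0.25P_{FlexHub}.
Plugging P_{IronWorks} into FlexHub's best response: P_{FlexHub} = 37.75 + 0.25(43.25 + 0.25P_{FlexHub}) ⇒ 0.9375P_{FlexHub} = 48.5625, so P_{FlexHub} = 51.8.
Then P_{IronWorks} = 43.25 + 0.25·51.8 = 56.2.
q_{FlexHub} = 131 − 2·51.8 + 56.2 = 83.6.

83.6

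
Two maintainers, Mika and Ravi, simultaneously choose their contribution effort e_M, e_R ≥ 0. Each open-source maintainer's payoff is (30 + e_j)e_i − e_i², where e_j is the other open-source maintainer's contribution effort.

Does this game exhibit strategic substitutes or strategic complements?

strategic complements

Mika's payoff is (30 + e_R)e_M − e_M².
∂π/∂e_M = 30 + e_R − 2e_M = 0, so e_M = 15 + 0.5e_R.
The best-response slope de_M/de_R = 0.5 > 0: the reaction function is upward-sloping, so the choices are strategic complements.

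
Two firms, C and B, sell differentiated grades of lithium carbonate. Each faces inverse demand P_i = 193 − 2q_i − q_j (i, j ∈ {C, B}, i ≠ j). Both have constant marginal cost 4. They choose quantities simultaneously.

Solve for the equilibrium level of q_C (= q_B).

Firm C's profit: π = q_C(193 − 2q_C − q_B) − 4q_C.
∂π/∂q_C = 189 − 4q_C − q_B = 0 ⇒ q_C = 47.25 − 0.25q_B.
The game is symmetric, so in equilibrium q_B = q_C: the reaction function gives 1.25q_C = 47.25, hence q_C = 37.8.

37.8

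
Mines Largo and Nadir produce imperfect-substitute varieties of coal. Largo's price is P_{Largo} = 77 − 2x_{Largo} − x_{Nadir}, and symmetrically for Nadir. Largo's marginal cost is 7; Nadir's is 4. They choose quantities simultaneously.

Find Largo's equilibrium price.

Mine Largo's profit: π = x_{Largo}(77 − 2x_{Largo} − x_{Nadir}) − 7x_{Largo}.
∂π/∂x_{Largo} = 70 − 4x_{Largo} − x_{Nadir} = 0 ⇒ x_{Largo} = 17.5 − 0.25x_{Nadir}.
Similarly x_{Nadir} = 18.25 − 0.25x_{Largo}.
Solving the two reaction functions simultaneously: (1 − (−0.25)(−0.25))x_{Largo} = 17.5 − 0.25·18.25, so 0.9375x_{Largo} = 12.9375 and x_{Largo} = 13.8.
Then x_{Nadir} = 18.25 − 0.25·13.8 = 14.8.
P_{Largo} = 77 − 2·13.8 − 14.8 = 34.6.

34.6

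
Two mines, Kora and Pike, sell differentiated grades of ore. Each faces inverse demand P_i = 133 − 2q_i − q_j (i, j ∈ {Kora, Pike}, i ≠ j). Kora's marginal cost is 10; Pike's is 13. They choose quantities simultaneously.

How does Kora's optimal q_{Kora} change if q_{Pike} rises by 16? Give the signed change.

Mine Kora's profit: π = q_{Kora}(133 − 2q_{Kora} − q_{Pike}) − 10q_{Kora}.
∂π/∂q_{Kora} = 123 − 4q_{Kora} − q_{Pike} = 0 ⇒ q_{Kora} = 30.75 − 0.25q_{Pike}.
The reaction-function slope is −0.25, so a 16-unit rise in q_{Pike} moves q_{Kora} by −0.25 × 16 = −4. Kora's best response falls — the actions are strategic substitutes.

-4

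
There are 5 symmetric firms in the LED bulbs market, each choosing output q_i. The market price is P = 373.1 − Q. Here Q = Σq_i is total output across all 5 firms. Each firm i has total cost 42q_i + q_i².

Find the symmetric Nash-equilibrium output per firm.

41.3875

A representative firm's profit is π_i = q_i(373.1 − Q) − 42q_i − q_i², with Q = q_i + Σ_{j≠i} q_j.
First-order condition: 331.1 − 4q_i − Σ_{j≠i} q_j = 0.
Imposing symmetry (q_j = q for all j) turns Σ_{j≠i} q_j into 4q, so 331.1 = 8q and q = 41.3875.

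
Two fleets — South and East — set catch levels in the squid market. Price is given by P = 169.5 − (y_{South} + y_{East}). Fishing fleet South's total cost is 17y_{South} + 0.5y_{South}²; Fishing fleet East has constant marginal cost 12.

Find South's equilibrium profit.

Fishing fleet South's profit: π = y_{South}(169.5 − (y_{South} + y_{East})) − 17y_{South} − 0.5y_{South}².
∂π/∂y_{South} = 152.5 − 3y_{South} − y_{East} = 0, so y_{South} = 305/6 − (1/3)y_{East}.
For East: ∂π/∂y_{East} = 157.5 − 2y_{East} − y_{South} = 0 ⇒ y_{East} = 78.75 − 0.5y_{South}.
Substituting the second reaction function into the first: y_{South} = 305/6 − (1/3)(78.75 − 0.5y_{South}), which gives (5/6)y_{South} = 295/12 ⇒ y_{South} = 29.5.
Then y_{East} = 78.75 − 0.5·29.5 = 64.
Price P = 169.5 − 93.5 = 76.
South's profit: (76 − 17)·29.5 − 0.5(29.5)² = 1305.375.

1305.375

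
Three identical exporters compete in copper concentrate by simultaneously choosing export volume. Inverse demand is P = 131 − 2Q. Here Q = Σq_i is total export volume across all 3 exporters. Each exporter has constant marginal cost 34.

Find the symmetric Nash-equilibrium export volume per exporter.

A representative exporter's profit is π_i = q_i(131 − 2Q) − 34q_i, with Q = q_i + Σ_{j≠i} q_j.
First-order condition: 97 − 4q_i − 2Σ_{j≠i} q_j = 0.
Imposing symmetry (q_j = q for all j) turns Σ_{j≠i} q_j into 2q, so 97 = 8q and q = 12.125.

12.125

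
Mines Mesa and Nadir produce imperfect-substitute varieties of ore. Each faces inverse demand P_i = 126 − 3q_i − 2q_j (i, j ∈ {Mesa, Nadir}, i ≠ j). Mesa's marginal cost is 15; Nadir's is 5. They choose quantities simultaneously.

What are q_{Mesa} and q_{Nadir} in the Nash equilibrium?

13.25, 15.75

Mine Mesa's profit: π = q_{Mesa}(126 − 3q_{Mesa} − 2q_{Nadir}) − 15q_{Mesa}.
∂π/∂q_{Mesa} = 111 − 6q_{Mesa} − 2q_{Nadir} = 0 ⇒ q_{Mesa} = 18.5 − (1/3)q_{Nadir}.
Similarly q_{Nadir} = 121/6 − (1/3)q_{Mesa}.
Plugging q_{Nadir} into Mesa's best response: q_{Mesa} = 18.5 − (1/3)(121/6 − (1/3)q_{Mesa}) ⇒ (8/9)q_{Mesa} = 106/9, so q_{Mesa} = 13.25.
Then q_{Nadir} = 121/6 − (1/3)·13.25 = 15.75.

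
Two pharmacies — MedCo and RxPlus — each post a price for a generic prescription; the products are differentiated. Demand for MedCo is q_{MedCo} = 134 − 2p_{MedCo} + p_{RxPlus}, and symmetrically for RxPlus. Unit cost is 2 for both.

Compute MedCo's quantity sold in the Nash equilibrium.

MedCo's profit: π = (p_{MedCo} − 2)(134 − 2p_{MedCo} + p_{RxPlus}).
∂π/∂p_{MedCo} = 138 − 4p_{MedCo} + p_{RxPlus} = 0 ⇒ p_{MedCo} = 34.5 + 0.25p_{RxPlus}.
Setting p_{MedCo} = p_{RxPlus} in the reaction function: p_{MedCo} = 34.5 + 0.25p_{MedCo}, so p_{MedCo} = 34.5 / 0.75 = 46.
q_{MedCo} = 134 − 2·46 + 46 = 88.

88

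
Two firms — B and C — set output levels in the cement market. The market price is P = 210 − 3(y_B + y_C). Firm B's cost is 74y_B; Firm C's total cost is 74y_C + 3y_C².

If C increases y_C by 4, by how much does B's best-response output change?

-2

Firm B's profit: π = y_B(210 − 3(y_B + y_C)) − 74y_B.
∂π/∂y_B = 136 − 6y_B − 3y_C = 0, so y_B = 68/3 − 0.5y_C.
The reaction-function slope is −0.5, so a 4-unit rise in y_C moves y_B by −0.5 × 4 = −2. B's best response falls — the actions are strategic substitutes.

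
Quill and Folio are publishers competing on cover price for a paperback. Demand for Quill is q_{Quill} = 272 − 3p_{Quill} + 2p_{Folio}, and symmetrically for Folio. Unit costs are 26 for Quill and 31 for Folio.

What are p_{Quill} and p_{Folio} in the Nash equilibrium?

Quill's profit: π = (p_{Quill} − 26)(272 − 3p_{Quill} + 2p_{Folio}).
∂π/∂p_{Quill} = 350 − 6p_{Quill} + 2p_{Folio} = 0 ⇒ p_{Quill} = 175/3 + (1/3)p_{Folio}.
Similarly p_{Folio} = 365/6 + (1/3)p_{Quill}.
Solving the two reaction functions simultaneously: (1 − (1/3)(1/3))p_{Quill} = 175/3 + (1/3)·(365/6), so (8/9)p_{Quill} = 1415/18 and p_{Quill} = 88.4375.
Then p_{Folio} = 365/6 + (1/3)·88.4375 = 90.3125.

88.4375, 90.3125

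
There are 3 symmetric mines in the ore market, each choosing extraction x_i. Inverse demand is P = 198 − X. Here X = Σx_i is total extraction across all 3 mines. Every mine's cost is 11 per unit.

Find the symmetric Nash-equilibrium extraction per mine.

A representative mine's profit is π_i = x_i(198 − X) − 11x_i, with X = x_i + Σ_{j≠i} x_j.
First-order condition: 187 − 2x_i − Σ_{j≠i} x_j = 0.
Imposing symmetry (x_j = x for all j) turns Σ_{j≠i} x_j into 2x, so 187 = 4x and x = 46.75.

46.75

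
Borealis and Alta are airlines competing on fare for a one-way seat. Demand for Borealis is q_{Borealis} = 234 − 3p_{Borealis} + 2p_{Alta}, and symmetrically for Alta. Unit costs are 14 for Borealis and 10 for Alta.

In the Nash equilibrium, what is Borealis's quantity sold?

Borealis's profit: π = (p_{Borealis} − 14)(234 − 3p_{Borealis} + 2p_{Alta}).
∂π/∂p_{Borealis} = 276 − 6p_{Borealis} + 2p_{Alta} = 0 ⇒ p_{Borealis} = 46 + (1/3)p_{Alta}.
Similarly p_{Alta} = 44 + (1/3)p_{Borealis}.
Solving the two reaction functions simultaneously: (1 − (1/3)(1/3))p_{Borealis} = 46 + (1/3)·44, so (8/9)p_{Borealis} = 182/3 and p_{Borealis} = 68.25.
Then p_{Alta} = 44 + (1/3)·68.25 = 66.75.
q_{Borealis} = 234 − 3·68.25 + 2·66.75 = 162.75.

162.75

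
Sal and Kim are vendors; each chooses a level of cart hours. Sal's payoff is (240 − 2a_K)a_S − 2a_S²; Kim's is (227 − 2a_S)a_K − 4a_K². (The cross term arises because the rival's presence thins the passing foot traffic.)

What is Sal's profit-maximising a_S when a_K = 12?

54

Expanding Sal's payoff: 240a_S − 2a_Ka_S − 2a_S².
∂π/∂a_S = 240 − 2a_K − 4a_S = 0, so a_S = 60 − 0.5a_K.
At a_K = 12: a_S = 60 − 0.5·12 = 54.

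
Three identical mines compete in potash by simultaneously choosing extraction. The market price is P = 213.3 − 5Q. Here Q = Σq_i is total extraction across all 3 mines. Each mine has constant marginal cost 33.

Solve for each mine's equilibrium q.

A representative mine's profit is π_i = q_i(213.3 − 5Q) − 33q_i, with Q = q_i + Σ_{j≠i} q_j.
First-order condition: 180.3 − 10q_i − 5Σ_{j≠i} q_j = 0.
Imposing symmetry (q_j = q for all j) turns Σ_{j≠i} q_j into 2q, so 180.3 = 20q and q = 9.015.

9.015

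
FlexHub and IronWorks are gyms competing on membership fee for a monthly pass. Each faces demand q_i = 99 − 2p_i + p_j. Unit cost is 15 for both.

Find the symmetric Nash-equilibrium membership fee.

43

FlexHub's profit: π = (p_{FlexHub} − 15)(99 − 2p_{FlexHub} + p_{IronWorks}).
∂π/∂p_{FlexHub} = 129 − 4p_{FlexHub} + p_{IronWorks} = 0 ⇒ p_{FlexHub} = 32.25 + 0.25p_{IronWorks}.
Setting p_{FlexHub} = p_{IronWorks} in the reaction function: p_{FlexHub} = 32.25 + 0.25p_{FlexHub}, so p_{FlexHub} = 32.25 / 0.75 = 43.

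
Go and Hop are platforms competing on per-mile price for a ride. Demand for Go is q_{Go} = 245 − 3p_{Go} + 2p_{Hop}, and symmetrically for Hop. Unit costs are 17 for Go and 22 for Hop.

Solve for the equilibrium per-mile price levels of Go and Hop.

Go's profit: π = (p_{Go} − 17)(245 − 3p_{Go} + 2p_{Hop}).
∂π/∂p_{Go} = 296 − 6p_{Go} + 2p_{Hop} = 0 ⇒ p_{Go} = 148/3 + (1/3)p_{Hop}.
Similarly p_{Hop} = 311/6 + (1/3)p_{Go}.
Plugging p_{Hop} into Go's best response: p_{Go} = 148/3 + (1/3)(311/6 + (1/3)p_{Go}) ⇒ (8/9)p_{Go} = 1199/18, so p_{Go} = 74.9375.
Then p_{Hop} = 311/6 + (1/3)·74.9375 = 76.8125.

74.9375, 76.8125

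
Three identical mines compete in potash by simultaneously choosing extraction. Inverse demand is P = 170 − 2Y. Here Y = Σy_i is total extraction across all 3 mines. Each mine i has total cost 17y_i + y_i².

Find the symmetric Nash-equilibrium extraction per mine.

15.3

A representative mine's profit is π_i = y_i(170 − 2Y) − 17y_i − y_i², with Y = y_i + Σ_{j≠i} y_j.
First-order condition: 153 − 6y_i − 2Σ_{j≠i} y_j = 0.
In a symmetric equilibrium every mine chooses the same y, so Σ_{j≠i} y_j = 2y. The condition becomes 153 − 10y = 0, giving y = 153/10 = 15.3.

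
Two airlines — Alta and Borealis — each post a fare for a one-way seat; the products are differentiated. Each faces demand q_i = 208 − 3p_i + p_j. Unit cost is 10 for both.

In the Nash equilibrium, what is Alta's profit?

4241.28

Alta's profit: π = (p_{Alta} − 10)(208 − 3p_{Alta} + p_{Borealis}).
∂π/∂p_{Alta} = 238 − 6p_{Alta} + p_{Borealis} = 0 ⇒ p_{Alta} = 119/3 + (1/6)p_{Borealis}.
The game is symmetric, so in equilibrium p_{Borealis} = p_{Alta}: the reaction function gives (5/6)p_{Alta} = 119/3, hence p_{Alta} = 47.6.
q_{Alta} = 208 − 3·47.6 + 47.6 = 112.8.
Profit = (47.6 − 10)·112.8 = 4241.28.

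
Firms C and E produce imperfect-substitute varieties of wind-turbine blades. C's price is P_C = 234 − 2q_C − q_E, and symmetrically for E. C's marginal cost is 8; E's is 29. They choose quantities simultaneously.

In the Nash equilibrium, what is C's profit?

4343.12

Firm C's profit: π = q_C(234 − 2q_C − q_E) − 8q_C.
∂π/∂q_C = 226 − 4q_C − q_E = 0 ⇒ q_C = 56.5 − 0.25q_E.
Similarly q_E = 51.25 − 0.25q_C.
Solving the two reaction functions simultaneously: (1 − (−0.25)(−0.25))q_C = 56.5 − 0.25·51.25, so 0.9375q_C = 43.6875 and q_C = 46.6.
Then q_E = 51.25 − 0.25·46.6 = 39.6.
P_C = 234 − 2·46.6 − 39.6 = 101.2.
Profit = (101.2 − 8)·46.6 = 4343.12.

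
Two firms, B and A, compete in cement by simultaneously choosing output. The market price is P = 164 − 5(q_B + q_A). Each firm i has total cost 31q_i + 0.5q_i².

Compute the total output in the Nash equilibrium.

16.625

Firm B's profit: π = q_B(164 − 5(q_B + q_A)) − 31q_B − 0.5q_B².
∂π/∂q_B = 133 − 11q_B − 5q_A = 0, so q_B = 133/11 − (5/11)q_A.
Setting q_B = q_A in the reaction function: q_B = 133/11 − (5/11)q_B, so q_B = (133/11) / (16/11) = 8.3125.
Total output: 8.3125 + 8.3125 = 16.625.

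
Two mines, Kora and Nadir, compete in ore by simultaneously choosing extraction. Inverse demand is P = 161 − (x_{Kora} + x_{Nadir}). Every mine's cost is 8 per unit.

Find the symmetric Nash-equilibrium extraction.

Mine Kora's profit: π = x_{Kora}(161 − (x_{Kora} + x_{Nadir})) − 8x_{Kora}.
∂π/∂x_{Kora} = 153 − 2x_{Kora} − x_{Nadir} = 0, so x_{Kora} = 76.5 − 0.5x_{Nadir}.
The game is symmetric, so in equilibrium x_{Nadir} = x_{Kora}: the reaction function gives 1.5x_{Kora} = 76.5, hence x_{Kora} = 51.

51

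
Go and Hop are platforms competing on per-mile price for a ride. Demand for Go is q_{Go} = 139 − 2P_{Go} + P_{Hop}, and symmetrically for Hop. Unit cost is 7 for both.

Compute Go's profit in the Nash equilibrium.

Go's profit: π = (P_{Go} − 7)(139 − 2P_{Go} + P_{Hop}).
∂π/∂P_{Go} = 153 − 4P_{Go} + P_{Hop} = 0 ⇒ P_{Go} = 38.25 + 0.25P_{Hop}.
Setting P_{Go} = P_{Hop} in the reaction function: P_{Go} = 38.25 + 0.25P_{Go}, so P_{Go} = 38.25 / 0.75 = 51.
q_{Go} = 139 − 2·51 + 51 = 88.
Profit = (51 − 7)·88 = 3872.

3872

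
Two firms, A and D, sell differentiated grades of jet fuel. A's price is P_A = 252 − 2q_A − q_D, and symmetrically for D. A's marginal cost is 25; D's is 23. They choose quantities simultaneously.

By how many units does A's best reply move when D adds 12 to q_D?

-3

Firm A's profit: π = q_A(252 − 2q_A − q_D) − 25q_A.
∂π/∂q_A = 227 − 4q_A − q_D = 0 ⇒ q_A = 56.75 − 0.25q_D.
The reaction-function slope is −0.25, so a 12-unit rise in q_D moves q_A by −0.25 × 12 = −3. A's best response falls — the actions are strategic substitutes.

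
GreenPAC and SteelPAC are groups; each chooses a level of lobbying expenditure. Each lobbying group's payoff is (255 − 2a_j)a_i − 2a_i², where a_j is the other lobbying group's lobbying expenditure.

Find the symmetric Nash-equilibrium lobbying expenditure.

42.5

GreenPAC's payoff is (255 − 2a_S)a_G − 2a_G².
∂π/∂a_G = 255 − 2a_S − 4a_G = 0, so a_G = 63.75 − 0.5a_S.
Setting a_G = a_S in the reaction function: a_G = 63.75 − 0.5a_G, so a_G = 63.75 / 1.5 = 42.5.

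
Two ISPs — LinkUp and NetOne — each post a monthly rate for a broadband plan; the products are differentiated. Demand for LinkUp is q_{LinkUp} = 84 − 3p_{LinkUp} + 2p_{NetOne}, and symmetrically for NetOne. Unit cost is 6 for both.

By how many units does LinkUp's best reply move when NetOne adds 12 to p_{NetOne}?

LinkUp's profit: π = (p_{LinkUp} − 6)(84 − 3p_{LinkUp} + 2p_{NetOne}).
∂π/∂p_{LinkUp} = 102 − 6p_{LinkUp} + 2p_{NetOne} = 0 ⇒ p_{LinkUp} = 17 + (1/3)p_{NetOne}.
The reaction-function slope is 1/3, so a 12-unit rise in p_{NetOne} moves p_{LinkUp} by 1/3 × 12 = 4. LinkUp's best response rises — the actions are strategic complements.

4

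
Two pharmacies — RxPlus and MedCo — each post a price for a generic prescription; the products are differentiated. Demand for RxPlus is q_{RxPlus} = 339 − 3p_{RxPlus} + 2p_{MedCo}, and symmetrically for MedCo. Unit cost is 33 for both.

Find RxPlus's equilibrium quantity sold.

229.5

RxPlus's profit: π = (p_{RxPlus} − 33)(339 − 3p_{RxPlus} + 2p_{MedCo}).
∂π/∂p_{RxPlus} = 438 − 6p_{RxPlus} + 2p_{MedCo} = 0 ⇒ p_{RxPlus} = 73 + (1/3)p_{MedCo}.
By symmetry p_{MedCo} = p_{RxPlus}; substituting into the reaction function, (2/3)p_{RxPlus} = 73 and p_{RxPlus} = 109.5.
q_{RxPlus} = 339 − 3·109.5 + 2·109.5 = 229.5.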